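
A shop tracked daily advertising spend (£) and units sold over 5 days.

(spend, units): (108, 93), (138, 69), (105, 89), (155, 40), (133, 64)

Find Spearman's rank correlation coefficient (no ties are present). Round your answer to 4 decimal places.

Rank spend: 2, 4, 1, 5, 3
Rank units: 5, 3, 4, 1, 2
d = rank(spend) − rank(units): -3, 1, -3, 4, 1; Σd² = 36
ρ = 1 − 6Σd² / [n(n²−1)] = 1 − 6×36 / (5×24) = 1 − 216/120 ≈ -0.8000

-0.8000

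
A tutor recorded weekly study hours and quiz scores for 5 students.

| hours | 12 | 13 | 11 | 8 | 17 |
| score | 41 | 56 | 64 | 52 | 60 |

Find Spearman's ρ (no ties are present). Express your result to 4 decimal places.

0.2000

Rank hours: 3, 4, 2, 1, 5
Rank score: 1, 3, 5, 2, 4
d = rank(hours) − rank(score): 2, 1, -3, -1, 1; Σd² = 16
ρ = 1 − 6Σd² / [n(n²−1)] = 1 − 6×16 / (5×24) = 1 − 96/120 ≈ 0.2000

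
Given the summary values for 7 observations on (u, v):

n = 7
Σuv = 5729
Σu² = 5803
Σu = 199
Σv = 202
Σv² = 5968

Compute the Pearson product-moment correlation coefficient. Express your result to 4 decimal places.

-0.0954

r = (nΣuv − ΣuΣv) / √[(nΣu² − (Σu)²)(nΣv² − (Σv)²)]
Numerator: 7×5729 − 199×202 = -95
Denominator: √[(40621 − 39601)(41776 − 40804)] = √[1020 × 972] = 995.7108
r = -95 / 995.7108 ≈ -0.0954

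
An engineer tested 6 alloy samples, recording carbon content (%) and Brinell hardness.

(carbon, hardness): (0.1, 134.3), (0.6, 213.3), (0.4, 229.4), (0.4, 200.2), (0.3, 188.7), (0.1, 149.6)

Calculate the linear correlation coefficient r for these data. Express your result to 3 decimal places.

n = 6, Σx = 1.9, Σy = 1115.5, Σx² = 0.79, Σy² = 214225.63, Σxy = 384.82
nΣxy − ΣxΣy = 2308.92 − 2119.45 = 189.47
nΣx² − (Σx)² = 4.74 − 3.61 = 1.13; nΣy² − (Σy)² = 1285353.78 − 1244340.25 = 41013.53
r = 189.47 / √(1.13 × 41013.53) = 189.47 / 215.2796 ≈ 0.880

0.880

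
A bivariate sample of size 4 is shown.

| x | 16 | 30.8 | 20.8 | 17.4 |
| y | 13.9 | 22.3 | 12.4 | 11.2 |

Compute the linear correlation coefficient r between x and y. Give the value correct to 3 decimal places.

n = 4, Σx = 85, Σy = 59.8, Σx² = 1940.04, Σy² = 969.7, Σxy = 1362.04
nΣxy − ΣxΣy = 5448.16 − 5083 = 365.16
nΣx² − (Σx)² = 7760.16 − 7225 = 535.16; nΣy² − (Σy)² = 3878.8 − 3576.04 = 302.76
r = 365.16 / √(535.16 × 302.76) = 365.16 / 402.5233 ≈ 0.907

0.907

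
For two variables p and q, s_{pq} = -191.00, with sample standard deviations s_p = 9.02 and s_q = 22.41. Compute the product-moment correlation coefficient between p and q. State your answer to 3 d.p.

-0.945

r = Cov(p,q) / (s_p · s_q) = -191.00 / (9.02 × 22.41)
  = -191.00 / 202.1382 ≈ -0.945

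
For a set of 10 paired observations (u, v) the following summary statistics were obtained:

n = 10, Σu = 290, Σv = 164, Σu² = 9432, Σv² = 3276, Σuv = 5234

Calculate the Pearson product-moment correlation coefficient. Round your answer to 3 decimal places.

0.617

r = (nΣuv − ΣuΣv) / √[(nΣu² − (Σu)²)(nΣv² − (Σv)²)]
Numerator: 10×5234 − 290×164 = 4780
Denominator: √[(94320 − 84100)(32760 − 26896)] = √[10220 × 5864] = 7741.4521
r = 4780 / 7741.4521 ≈ 0.617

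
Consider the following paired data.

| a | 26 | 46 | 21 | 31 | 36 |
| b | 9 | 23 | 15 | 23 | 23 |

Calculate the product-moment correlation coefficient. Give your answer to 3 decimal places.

0.700

n = 5, Σa = 160, Σb = 93, Σa² = 5490, Σb² = 1893, Σab = 3148
nΣab − ΣaΣb = 15740 − 14880 = 860
nΣa² − (Σa)² = 27450 − 25600 = 1850; nΣb² − (Σb)² = 9465 − 8649 = 816
r = 860 / √(1850 × 816) = 860 / 1228.6578 ≈ 0.700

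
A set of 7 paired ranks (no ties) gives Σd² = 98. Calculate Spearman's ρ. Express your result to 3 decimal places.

-0.750

ρ = 1 − 6Σd² / [n(n²−1)] = 1 − 6×98 / (7×48)
  = 1 − 588/336 = 1 − 1.7500 ≈ -0.750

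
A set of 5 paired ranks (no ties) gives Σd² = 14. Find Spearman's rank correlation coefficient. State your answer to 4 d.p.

ρ = 1 − 6Σd² / [n(n²−1)] = 1 − 6×14 / (5×24)
  = 1 − 84/120 = 1 − 0.70000 ≈ 0.3000

0.3000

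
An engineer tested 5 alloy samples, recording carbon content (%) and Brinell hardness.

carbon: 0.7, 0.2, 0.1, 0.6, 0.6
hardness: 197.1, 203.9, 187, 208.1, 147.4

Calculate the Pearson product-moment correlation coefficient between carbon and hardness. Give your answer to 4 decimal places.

n = 5, Σx = 2.2, Σy = 943.5, Σx² = 1.26, Σy² = 180424.99, Σxy = 410.75
nΣxy − ΣxΣy = 2053.75 − 2075.7 = -21.95
nΣx² − (Σx)² = 6.3 − 4.84 = 1.46; nΣy² − (Σy)² = 902124.95 − 890192.25 = 11932.7
r = -21.95 / √(1.46 × 11932.7) = -21.95 / 131.9914 ≈ -0.1663

-0.1663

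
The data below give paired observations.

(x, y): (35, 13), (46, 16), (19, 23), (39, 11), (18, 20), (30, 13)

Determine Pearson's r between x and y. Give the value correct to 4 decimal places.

-0.7156

n = 6, Σx = 187, Σy = 96, Σx² = 6447, Σy² = 1644, Σxy = 2807
nΣxy − ΣxΣy = 16842 − 17952 = -1110
nΣx² − (Σx)² = 38682 − 34969 = 3713; nΣy² − (Σy)² = 9864 − 9216 = 648
r = -1110 / √(3713 × 648) = -1110 / 1551.1364 ≈ -0.7156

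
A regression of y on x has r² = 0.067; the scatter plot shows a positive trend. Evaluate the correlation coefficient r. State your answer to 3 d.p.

|r| = √0.067 = 0.259
The association is positive, so r = 0.259.

0.259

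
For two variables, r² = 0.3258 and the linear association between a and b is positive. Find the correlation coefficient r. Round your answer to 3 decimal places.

|r| = √0.3258 = 0.571
The association is positive, so r = 0.571.

0.571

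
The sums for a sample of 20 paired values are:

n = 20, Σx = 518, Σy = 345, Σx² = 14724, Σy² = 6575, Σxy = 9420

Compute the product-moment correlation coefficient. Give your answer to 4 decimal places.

0.5364

r = (nΣxy − ΣxΣy) / √[(nΣx² − (Σx)²)(nΣy² − (Σy)²)]
Numerator: 20×9420 − 518×345 = 9690
Denominator: √[(294480 − 268324)(131500 − 119025)] = √[26156 × 12475] = 18063.6680
r = 9690 / 18063.6680 ≈ 0.5364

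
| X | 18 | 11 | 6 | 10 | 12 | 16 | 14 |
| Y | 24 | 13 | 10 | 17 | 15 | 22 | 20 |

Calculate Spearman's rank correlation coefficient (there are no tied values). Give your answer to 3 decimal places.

Rank X: 7, 3, 1, 2, 4, 6, 5
Rank Y: 7, 2, 1, 4, 3, 6, 5
d = rank(X) − rank(Y): 0, 1, 0, -2, 1, 0, 0; Σd² = 6
ρ = 1 − 6Σd² / [n(n²−1)] = 1 − 6×6 / (7×48) = 1 − 36/336 ≈ 0.893

0.893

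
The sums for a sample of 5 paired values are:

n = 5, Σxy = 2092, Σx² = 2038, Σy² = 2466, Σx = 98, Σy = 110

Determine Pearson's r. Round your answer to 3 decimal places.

r = (nΣxy − ΣxΣy) / √[(nΣx² − (Σx)²)(nΣy² − (Σy)²)]
Numerator: 5×2092 − 98×110 = -320
Denominator: √[(10190 − 9604)(12330 − 12100)] = √[586 × 230] = 367.1240
r = -320 / 367.1240 ≈ -0.872

-0.872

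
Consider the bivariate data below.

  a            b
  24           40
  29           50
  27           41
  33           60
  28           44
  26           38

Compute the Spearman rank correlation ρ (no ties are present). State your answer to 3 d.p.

Rank a: 1, 5, 3, 6, 4, 2
Rank b: 2, 5, 3, 6, 4, 1
d = rank(a) − rank(b): -1, 0, 0, 0, 0, 1; Σd² = 2
ρ = 1 − 6Σd² / [n(n²−1)] = 1 − 6×2 / (6×35) = 1 − 12/210 ≈ 0.943

0.943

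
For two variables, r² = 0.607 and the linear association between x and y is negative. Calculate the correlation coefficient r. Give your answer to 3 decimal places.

|r| = √0.607 = 0.779
The association is negative, so r = −0.779.

-0.779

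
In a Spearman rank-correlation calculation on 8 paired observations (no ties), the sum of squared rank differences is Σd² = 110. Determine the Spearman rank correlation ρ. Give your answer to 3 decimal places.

ρ = 1 − 6Σd² / [n(n²−1)] = 1 − 6×110 / (8×63)
  = 1 − 660/504 = 1 − 1.3095 ≈ -0.310

-0.310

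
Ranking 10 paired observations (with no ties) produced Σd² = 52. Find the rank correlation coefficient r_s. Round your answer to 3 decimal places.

ρ = 1 − 6Σd² / [n(n²−1)] = 1 − 6×52 / (10×99)
  = 1 − 312/990 = 1 − 0.3152 ≈ 0.685

0.685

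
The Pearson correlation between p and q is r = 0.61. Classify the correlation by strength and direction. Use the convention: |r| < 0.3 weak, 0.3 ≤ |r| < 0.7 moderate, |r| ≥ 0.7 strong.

r = 0.61 > 0 so the relationship is positive.
|r| = 0.61, which falls in the moderate range.

moderate positive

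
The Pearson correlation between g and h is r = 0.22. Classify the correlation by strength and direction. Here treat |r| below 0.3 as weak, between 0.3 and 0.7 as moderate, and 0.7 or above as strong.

weak positive

r = 0.22 > 0 so the relationship is positive.
|r| = 0.22, which falls in the weak range.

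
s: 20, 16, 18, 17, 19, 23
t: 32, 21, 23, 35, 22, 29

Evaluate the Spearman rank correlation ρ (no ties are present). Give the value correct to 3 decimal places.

0.314

Rank s: 5, 1, 3, 2, 4, 6
Rank t: 5, 1, 3, 6, 2, 4
d = rank(s) − rank(t): 0, 0, 0, -4, 2, 2; Σd² = 24
ρ = 1 − 6Σd² / [n(n²−1)] = 1 − 6×24 / (6×35) = 1 − 144/210 ≈ 0.314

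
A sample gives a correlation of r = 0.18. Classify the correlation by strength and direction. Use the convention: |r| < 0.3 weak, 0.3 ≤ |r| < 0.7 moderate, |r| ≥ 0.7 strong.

r = 0.18 > 0 so the relationship is positive.
|r| = 0.18, which falls in the weak range.

weak positive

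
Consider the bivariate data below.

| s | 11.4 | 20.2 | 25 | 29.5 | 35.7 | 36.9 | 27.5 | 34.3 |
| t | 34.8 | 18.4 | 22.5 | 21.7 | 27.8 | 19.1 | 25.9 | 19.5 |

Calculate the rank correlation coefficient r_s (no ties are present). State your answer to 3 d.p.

Rank s: 1, 2, 3, 5, 7, 8, 4, 6
Rank t: 8, 1, 5, 4, 7, 2, 6, 3
d = rank(s) − rank(t): -7, 1, -2, 1, 0, 6, -2, 3; Σd² = 104
ρ = 1 − 6Σd² / [n(n²−1)] = 1 − 6×104 / (8×63) = 1 − 624/504 ≈ -0.238

-0.238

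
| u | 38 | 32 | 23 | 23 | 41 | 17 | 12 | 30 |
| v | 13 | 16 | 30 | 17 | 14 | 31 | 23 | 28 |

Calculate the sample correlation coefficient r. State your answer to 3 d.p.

n = 8, Σu = 216, Σv = 172, Σu² = 6540, Σv² = 4084, Σuv = 4304
nΣuv − ΣuΣv = 34432 − 37152 = -2720
nΣu² − (Σu)² = 52320 − 46656 = 5664; nΣv² − (Σv)² = 32672 − 29584 = 3088
r = -2720 / √(5664 × 3088) = -2720 / 4182.1564 ≈ -0.650

-0.650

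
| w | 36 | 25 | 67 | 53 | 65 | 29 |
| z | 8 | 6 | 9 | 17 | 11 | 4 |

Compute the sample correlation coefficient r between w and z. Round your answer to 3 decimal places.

0.607

n = 6, Σw = 275, Σz = 55, Σw² = 14285, Σz² = 607, Σwz = 2773
nΣwz − ΣwΣz = 16638 − 15125 = 1513
nΣw² − (Σw)² = 85710 − 75625 = 10085; nΣz² − (Σz)² = 3642 − 3025 = 617
r = 1513 / √(10085 × 617) = 1513 / 2494.4829 ≈ 0.607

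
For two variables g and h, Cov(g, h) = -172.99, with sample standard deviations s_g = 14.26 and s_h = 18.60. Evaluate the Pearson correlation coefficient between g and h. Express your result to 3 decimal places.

-0.652

r = Cov(g,h) / (s_g · s_h) = -172.99 / (14.26 × 18.60)
  = -172.99 / 265.2360 ≈ -0.652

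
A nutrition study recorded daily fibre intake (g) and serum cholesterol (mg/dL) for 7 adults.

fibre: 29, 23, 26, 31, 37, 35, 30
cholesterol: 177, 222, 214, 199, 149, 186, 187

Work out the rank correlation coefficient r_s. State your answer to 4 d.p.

-0.7500

Rank fibre: 3, 1, 2, 5, 7, 6, 4
Rank cholesterol: 2, 7, 6, 5, 1, 3, 4
d = rank(fibre) − rank(cholesterol): 1, -6, -4, 0, 6, 3, 0; Σd² = 98
ρ = 1 − 6Σd² / [n(n²−1)] = 1 − 6×98 / (7×48) = 1 − 588/336 ≈ -0.7500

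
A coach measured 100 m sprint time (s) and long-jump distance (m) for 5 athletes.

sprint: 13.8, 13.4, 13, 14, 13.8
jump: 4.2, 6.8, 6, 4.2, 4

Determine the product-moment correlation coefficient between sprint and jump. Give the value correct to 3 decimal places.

-0.803

n = 5, Σx = 68, Σy = 25.2, Σx² = 925.44, Σy² = 133.52, Σxy = 341.08
nΣxy − ΣxΣy = 1705.4 − 1713.6 = -8.2
nΣx² − (Σx)² = 4627.2 − 4624 = 3.2; nΣy² − (Σy)² = 667.6 − 635.04 = 32.56
r = -8.2 / √(3.2 × 32.56) = -8.2 / 10.2074 ≈ -0.803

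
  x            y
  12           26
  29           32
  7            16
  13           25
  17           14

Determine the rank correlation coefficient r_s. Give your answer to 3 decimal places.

Rank x: 2, 5, 1, 3, 4
Rank y: 4, 5, 2, 3, 1
d = rank(x) − rank(y): -2, 0, -1, 0, 3; Σd² = 14
ρ = 1 − 6Σd² / [n(n²−1)] = 1 − 6×14 / (5×24) = 1 − 84/120 ≈ 0.300

0.300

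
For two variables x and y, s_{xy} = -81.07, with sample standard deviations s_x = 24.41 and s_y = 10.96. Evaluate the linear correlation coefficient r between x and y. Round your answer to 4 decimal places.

r = Cov(x,y) / (s_x · s_y) = -81.07 / (24.41 × 10.96)
  = -81.07 / 267.5336 ≈ -0.3030

-0.3030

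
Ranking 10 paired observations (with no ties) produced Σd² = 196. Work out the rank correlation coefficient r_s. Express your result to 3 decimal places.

-0.188

ρ = 1 − 6Σd² / [n(n²−1)] = 1 − 6×196 / (10×99)
  = 1 − 1176/990 = 1 − 1.1879 ≈ -0.188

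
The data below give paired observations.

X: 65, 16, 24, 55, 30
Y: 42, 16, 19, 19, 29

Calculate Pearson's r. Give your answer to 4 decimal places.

0.6757

n = 5, ΣX = 190, ΣY = 125, ΣX² = 8982, ΣY² = 3583, ΣXY = 5357
nΣXY − ΣXΣY = 26785 − 23750 = 3035
nΣX² − (ΣX)² = 44910 − 36100 = 8810; nΣY² − (ΣY)² = 17915 − 15625 = 2290
r = 3035 / √(8810 × 2290) = 3035 / 4491.6478 ≈ 0.6757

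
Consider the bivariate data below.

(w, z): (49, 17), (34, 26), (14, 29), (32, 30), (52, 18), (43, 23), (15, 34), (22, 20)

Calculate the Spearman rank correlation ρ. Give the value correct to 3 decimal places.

-0.738

Rank w: 7, 5, 1, 4, 8, 6, 2, 3
Rank z: 1, 5, 6, 7, 2, 4, 8, 3
d = rank(w) − rank(z): 6, 0, -5, -3, 6, 2, -6, 0; Σd² = 146
ρ = 1 − 6Σd² / [n(n²−1)] = 1 − 6×146 / (8×63) = 1 − 876/504 ≈ -0.738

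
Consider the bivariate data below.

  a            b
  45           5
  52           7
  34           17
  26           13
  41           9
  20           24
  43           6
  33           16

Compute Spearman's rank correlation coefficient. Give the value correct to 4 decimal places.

Rank a: 7, 8, 4, 2, 5, 1, 6, 3
Rank b: 1, 3, 7, 5, 4, 8, 2, 6
d = rank(a) − rank(b): 6, 5, -3, -3, 1, -7, 4, -3; Σd² = 154
ρ = 1 − 6Σd² / [n(n²−1)] = 1 − 6×154 / (8×63) = 1 − 924/504 ≈ -0.8333

-0.8333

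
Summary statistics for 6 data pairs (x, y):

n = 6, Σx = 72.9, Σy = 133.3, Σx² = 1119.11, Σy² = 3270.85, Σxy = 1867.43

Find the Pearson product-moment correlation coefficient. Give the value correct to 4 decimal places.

r = (nΣxy − ΣxΣy) / √[(nΣx² − (Σx)²)(nΣy² − (Σy)²)]
Numerator: 6×1867.43 − 72.9×133.3 = 1487.01
Denominator: √[(6714.66 − 5314.41)(19625.1 − 17768.89)] = √[1400.25 × 1856.21] = 1612.1905
r = 1487.01 / 1612.1905 ≈ 0.9224

0.9224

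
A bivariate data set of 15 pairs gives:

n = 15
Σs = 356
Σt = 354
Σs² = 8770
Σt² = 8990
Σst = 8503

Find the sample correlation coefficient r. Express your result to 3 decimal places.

0.225

r = (nΣst − ΣsΣt) / √[(nΣs² − (Σs)²)(nΣt² − (Σt)²)]
Numerator: 15×8503 − 356×354 = 1521
Denominator: √[(131550 − 126736)(134850 − 125316)] = √[4814 × 9534] = 6774.7086
r = 1521 / 6774.7086 ≈ 0.225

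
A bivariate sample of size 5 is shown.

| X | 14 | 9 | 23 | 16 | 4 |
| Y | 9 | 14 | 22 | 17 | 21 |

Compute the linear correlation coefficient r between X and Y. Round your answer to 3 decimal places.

0.120

n = 5, ΣX = 66, ΣY = 83, ΣX² = 1078, ΣY² = 1491, ΣXY = 1114
nΣXY − ΣXΣY = 5570 − 5478 = 92
nΣX² − (ΣX)² = 5390 − 4356 = 1034; nΣY² − (ΣY)² = 7455 − 6889 = 566
r = 92 / √(1034 × 566) = 92 / 765.0124 ≈ 0.120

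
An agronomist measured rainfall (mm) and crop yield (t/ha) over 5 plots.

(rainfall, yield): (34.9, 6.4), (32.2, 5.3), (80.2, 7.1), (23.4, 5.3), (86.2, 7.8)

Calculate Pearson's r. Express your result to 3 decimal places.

n = 5, Σx = 256.9, Σy = 31.9, Σx² = 16664.89, Σy² = 208.39, Σxy = 1759.82
nΣxy − ΣxΣy = 8799.1 − 8195.11 = 603.99
nΣx² − (Σx)² = 83324.45 − 65997.61 = 17326.84; nΣy² − (Σy)² = 1041.95 − 1017.61 = 24.34
r = 603.99 / √(17326.84 × 24.34) = 603.99 / 649.4115 ≈ 0.930

0.930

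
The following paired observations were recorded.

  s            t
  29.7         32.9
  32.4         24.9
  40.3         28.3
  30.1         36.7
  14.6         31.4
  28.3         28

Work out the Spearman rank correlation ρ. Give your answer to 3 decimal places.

-0.200

Rank s: 3, 5, 6, 4, 1, 2
Rank t: 5, 1, 3, 6, 4, 2
d = rank(s) − rank(t): -2, 4, 3, -2, -3, 0; Σd² = 42
ρ = 1 − 6Σd² / [n(n²−1)] = 1 − 6×42 / (6×35) = 1 − 252/210 ≈ -0.200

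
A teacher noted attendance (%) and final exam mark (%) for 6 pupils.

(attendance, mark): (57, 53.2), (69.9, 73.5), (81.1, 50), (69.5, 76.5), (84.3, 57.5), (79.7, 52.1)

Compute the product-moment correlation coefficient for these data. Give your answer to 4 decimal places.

-0.2638

n = 6, Σx = 441.5, Σy = 362.8, Σx² = 33001.05, Σy² = 22605.4, Σxy = 26541.42
nΣxy − ΣxΣy = 159248.52 − 160176.2 = -927.68
nΣx² − (Σx)² = 198006.3 − 194922.25 = 3084.05; nΣy² − (Σy)² = 135632.4 − 131623.84 = 4008.56
r = -927.68 / √(3084.05 × 4008.56) = -927.68 / 3516.0488 ≈ -0.2638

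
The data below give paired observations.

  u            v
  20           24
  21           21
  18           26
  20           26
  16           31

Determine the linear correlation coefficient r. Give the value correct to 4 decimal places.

-0.9254

n = 5, Σu = 95, Σv = 128, Σu² = 1821, Σv² = 3330, Σuv = 2405
nΣuv − ΣuΣv = 12025 − 12160 = -135
nΣu² − (Σu)² = 9105 − 9025 = 80; nΣv² − (Σv)² = 16650 − 16384 = 266
r = -135 / √(80 × 266) = -135 / 145.8767 ≈ -0.9254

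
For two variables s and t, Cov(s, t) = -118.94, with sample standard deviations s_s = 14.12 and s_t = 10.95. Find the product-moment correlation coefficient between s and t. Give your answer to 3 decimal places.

r = Cov(s,t) / (s_s · s_t) = -118.94 / (14.12 × 10.95)
  = -118.94 / 154.6140 ≈ -0.769

-0.769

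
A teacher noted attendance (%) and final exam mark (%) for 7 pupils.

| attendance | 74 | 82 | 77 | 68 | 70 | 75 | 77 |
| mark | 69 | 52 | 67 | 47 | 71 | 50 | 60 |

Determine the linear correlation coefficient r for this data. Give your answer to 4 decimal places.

n = 7, Σx = 523, Σy = 416, Σx² = 39207, Σy² = 25304, Σxy = 31065
nΣxy − ΣxΣy = 217455 − 217568 = -113
nΣx² − (Σx)² = 274449 − 273529 = 920; nΣy² − (Σy)² = 177128 − 173056 = 4072
r = -113 / √(920 × 4072) = -113 / 1935.5206 ≈ -0.0584

-0.0584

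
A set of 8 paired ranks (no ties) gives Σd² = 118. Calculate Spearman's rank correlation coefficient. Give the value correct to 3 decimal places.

ρ = 1 − 6Σd² / [n(n²−1)] = 1 − 6×118 / (8×63)
  = 1 − 708/504 = 1 − 1.4048 ≈ -0.405

-0.405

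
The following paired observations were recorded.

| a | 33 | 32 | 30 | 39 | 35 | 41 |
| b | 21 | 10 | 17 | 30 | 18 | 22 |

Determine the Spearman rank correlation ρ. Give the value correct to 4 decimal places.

Rank a: 3, 2, 1, 5, 4, 6
Rank b: 4, 1, 2, 6, 3, 5
d = rank(a) − rank(b): -1, 1, -1, -1, 1, 1; Σd² = 6
ρ = 1 − 6Σd² / [n(n²−1)] = 1 − 6×6 / (6×35) = 1 − 36/210 ≈ 0.8286

0.8286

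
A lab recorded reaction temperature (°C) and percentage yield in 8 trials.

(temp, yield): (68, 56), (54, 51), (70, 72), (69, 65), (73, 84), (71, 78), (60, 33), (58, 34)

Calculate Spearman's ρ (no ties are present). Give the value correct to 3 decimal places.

Rank temp: 4, 1, 6, 5, 8, 7, 3, 2
Rank yield: 4, 3, 6, 5, 8, 7, 1, 2
d = rank(temp) − rank(yield): 0, -2, 0, 0, 0, 0, 2, 0; Σd² = 8
ρ = 1 − 6Σd² / [n(n²−1)] = 1 − 6×8 / (8×63) = 1 − 48/504 ≈ 0.905

0.905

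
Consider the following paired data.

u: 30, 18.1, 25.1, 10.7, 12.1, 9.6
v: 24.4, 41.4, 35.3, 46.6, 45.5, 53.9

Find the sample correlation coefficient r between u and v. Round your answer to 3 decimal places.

-0.964

n = 6, Σu = 105.6, Σv = 247.1, Σu² = 2210.68, Σv² = 10702.43, Σuv = 3933.98
nΣuv − ΣuΣv = 23603.88 − 26093.76 = -2489.88
nΣu² − (Σu)² = 13264.08 − 11151.36 = 2112.72; nΣv² − (Σv)² = 64214.58 − 61058.41 = 3156.17
r = -2489.88 / √(2112.72 × 3156.17) = -2489.88 / 2582.2671 ≈ -0.964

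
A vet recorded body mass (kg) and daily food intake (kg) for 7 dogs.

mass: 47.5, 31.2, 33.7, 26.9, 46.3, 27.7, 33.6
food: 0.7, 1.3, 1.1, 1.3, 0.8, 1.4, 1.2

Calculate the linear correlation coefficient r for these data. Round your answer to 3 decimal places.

-0.978

n = 7, Σx = 246.9, Σy = 7.8, Σx² = 9128.93, Σy² = 9.12, Σxy = 261.99
nΣxy − ΣxΣy = 1833.93 − 1925.82 = -91.89
nΣx² − (Σx)² = 63902.51 − 60959.61 = 2942.9; nΣy² − (Σy)² = 63.84 − 60.84 = 3
r = -91.89 / √(2942.9 × 3) = -91.89 / 93.9612 ≈ -0.978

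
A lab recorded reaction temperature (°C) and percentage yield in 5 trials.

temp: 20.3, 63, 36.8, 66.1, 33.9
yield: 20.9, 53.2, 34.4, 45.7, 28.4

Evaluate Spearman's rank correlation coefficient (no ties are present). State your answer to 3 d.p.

0.900

Rank temp: 1, 4, 3, 5, 2
Rank yield: 1, 5, 3, 4, 2
d = rank(temp) − rank(yield): 0, -1, 0, 1, 0; Σd² = 2
ρ = 1 − 6Σd² / [n(n²−1)] = 1 − 6×2 / (5×24) = 1 − 12/120 ≈ 0.900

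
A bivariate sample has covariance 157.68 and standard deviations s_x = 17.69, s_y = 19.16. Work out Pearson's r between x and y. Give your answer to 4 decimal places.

r = Cov(x,y) / (s_x · s_y) = 157.68 / (17.69 × 19.16)
  = 157.68 / 338.9404 ≈ 0.4652

0.4652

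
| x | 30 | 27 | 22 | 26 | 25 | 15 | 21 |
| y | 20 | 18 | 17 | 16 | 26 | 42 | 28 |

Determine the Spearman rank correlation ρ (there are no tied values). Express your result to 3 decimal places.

Rank x: 7, 6, 3, 5, 4, 1, 2
Rank y: 4, 3, 2, 1, 5, 7, 6
d = rank(x) − rank(y): 3, 3, 1, 4, -1, -6, -4; Σd² = 88
ρ = 1 − 6Σd² / [n(n²−1)] = 1 − 6×88 / (7×48) = 1 − 528/336 ≈ -0.571

-0.571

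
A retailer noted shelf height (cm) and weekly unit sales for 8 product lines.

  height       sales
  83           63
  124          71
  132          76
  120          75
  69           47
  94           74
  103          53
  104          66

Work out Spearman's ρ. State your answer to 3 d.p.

Rank height: 2, 7, 8, 6, 1, 3, 4, 5
Rank sales: 3, 5, 8, 7, 1, 6, 2, 4
d = rank(height) − rank(sales): -1, 2, 0, -1, 0, -3, 2, 1; Σd² = 20
ρ = 1 − 6Σd² / [n(n²−1)] = 1 − 6×20 / (8×63) = 1 − 120/504 ≈ 0.762

0.762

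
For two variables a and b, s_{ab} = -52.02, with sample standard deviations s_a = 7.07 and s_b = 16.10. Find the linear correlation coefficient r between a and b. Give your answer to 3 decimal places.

-0.457

r = Cov(a,b) / (s_a · s_b) = -52.02 / (7.07 × 16.10)
  = -52.02 / 113.8270 ≈ -0.457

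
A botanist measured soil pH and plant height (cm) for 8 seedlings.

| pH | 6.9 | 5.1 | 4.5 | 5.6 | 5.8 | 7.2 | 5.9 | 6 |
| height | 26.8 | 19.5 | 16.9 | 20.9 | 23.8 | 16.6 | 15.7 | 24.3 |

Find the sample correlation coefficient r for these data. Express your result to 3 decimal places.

n = 8, Σx = 47, Σy = 164.5, Σx² = 281.52, Σy² = 3499.89, Σxy = 973.45
nΣxy − ΣxΣy = 7787.6 − 7731.5 = 56.1
nΣx² − (Σx)² = 2252.16 − 2209 = 43.16; nΣy² − (Σy)² = 27999.12 − 27060.25 = 938.87
r = 56.1 / √(43.16 × 938.87) = 56.1 / 201.2998 ≈ 0.279

0.279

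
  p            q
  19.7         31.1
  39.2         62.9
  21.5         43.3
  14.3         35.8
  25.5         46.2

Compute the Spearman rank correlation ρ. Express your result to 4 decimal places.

0.9000

Rank p: 2, 5, 3, 1, 4
Rank q: 1, 5, 3, 2, 4
d = rank(p) − rank(q): 1, 0, 0, -1, 0; Σd² = 2
ρ = 1 − 6Σd² / [n(n²−1)] = 1 − 6×2 / (5×24) = 1 − 12/120 ≈ 0.9000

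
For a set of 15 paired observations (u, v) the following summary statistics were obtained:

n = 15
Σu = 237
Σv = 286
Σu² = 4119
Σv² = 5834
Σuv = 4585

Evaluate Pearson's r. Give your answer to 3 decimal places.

0.175

r = (nΣuv − ΣuΣv) / √[(nΣu² − (Σu)²)(nΣv² − (Σv)²)]
Numerator: 15×4585 − 237×286 = 993
Denominator: √[(61785 − 56169)(87510 − 81796)] = √[5616 × 5714] = 5664.7881
r = 993 / 5664.7881 ≈ 0.175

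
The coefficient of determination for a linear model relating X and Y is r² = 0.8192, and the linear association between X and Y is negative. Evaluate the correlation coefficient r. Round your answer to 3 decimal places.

-0.905

|r| = √0.8192 = 0.905
The association is negative, so r = −0.905.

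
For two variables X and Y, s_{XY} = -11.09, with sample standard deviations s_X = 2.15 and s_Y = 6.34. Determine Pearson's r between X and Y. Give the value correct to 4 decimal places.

-0.8136

r = Cov(X,Y) / (s_X · s_Y) = -11.09 / (2.15 × 6.34)
  = -11.09 / 13.6310 ≈ -0.8136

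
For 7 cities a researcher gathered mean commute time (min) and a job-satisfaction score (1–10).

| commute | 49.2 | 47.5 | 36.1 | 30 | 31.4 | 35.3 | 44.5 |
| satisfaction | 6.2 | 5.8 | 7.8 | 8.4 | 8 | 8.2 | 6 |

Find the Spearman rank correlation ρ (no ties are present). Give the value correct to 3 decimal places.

-0.857

Rank commute: 7, 6, 4, 1, 2, 3, 5
Rank satisfaction: 3, 1, 4, 7, 5, 6, 2
d = rank(commute) − rank(satisfaction): 4, 5, 0, -6, -3, -3, 3; Σd² = 104
ρ = 1 − 6Σd² / [n(n²−1)] = 1 − 6×104 / (7×48) = 1 − 624/336 ≈ -0.857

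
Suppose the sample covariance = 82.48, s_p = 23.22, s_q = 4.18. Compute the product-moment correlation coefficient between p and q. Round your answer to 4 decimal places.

0.8498

r = Cov(p,q) / (s_p · s_q) = 82.48 / (23.22 × 4.18)
  = 82.48 / 97.0596 ≈ 0.8498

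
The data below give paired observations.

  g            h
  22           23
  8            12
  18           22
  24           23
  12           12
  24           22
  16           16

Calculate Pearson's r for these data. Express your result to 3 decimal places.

0.931

n = 7, Σg = 124, Σh = 130, Σg² = 2424, Σh² = 2570, Σgh = 2478
nΣgh − ΣgΣh = 17346 − 16120 = 1226
nΣg² − (Σg)² = 16968 − 15376 = 1592; nΣh² − (Σh)² = 17990 − 16900 = 1090
r = 1226 / √(1592 × 1090) = 1226 / 1317.3003 ≈ 0.931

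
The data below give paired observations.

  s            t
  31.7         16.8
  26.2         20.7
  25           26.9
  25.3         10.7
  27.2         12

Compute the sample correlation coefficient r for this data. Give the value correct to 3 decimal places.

-0.196

n = 5, Σs = 135.4, Σt = 87.1, Σs² = 3696.26, Σt² = 1692.83, Σst = 2344.51
nΣst − ΣsΣt = 11722.55 − 11793.34 = -70.79
nΣs² − (Σs)² = 18481.3 − 18333.16 = 148.14; nΣt² − (Σt)² = 8464.15 − 7586.41 = 877.74
r = -70.79 / √(148.14 × 877.74) = -70.79 / 360.5945 ≈ -0.196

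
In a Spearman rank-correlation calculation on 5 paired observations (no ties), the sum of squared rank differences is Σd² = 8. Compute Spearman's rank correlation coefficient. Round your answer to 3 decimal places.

0.600

ρ = 1 − 6Σd² / [n(n²−1)] = 1 − 6×8 / (5×24)
  = 1 − 48/120 = 1 − 0.4000 ≈ 0.600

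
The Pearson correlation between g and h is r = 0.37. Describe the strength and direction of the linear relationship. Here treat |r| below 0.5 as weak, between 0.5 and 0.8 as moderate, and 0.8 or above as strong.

weak positive

r = 0.37 > 0 so the relationship is positive.
|r| = 0.37, which falls in the weak range.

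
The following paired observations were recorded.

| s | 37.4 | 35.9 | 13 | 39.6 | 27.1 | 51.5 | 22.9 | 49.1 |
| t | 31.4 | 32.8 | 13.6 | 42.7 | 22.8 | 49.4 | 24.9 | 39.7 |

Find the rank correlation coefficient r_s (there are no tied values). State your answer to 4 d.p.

Rank s: 5, 4, 1, 6, 3, 8, 2, 7
Rank t: 4, 5, 1, 7, 2, 8, 3, 6
d = rank(s) − rank(t): 1, -1, 0, -1, 1, 0, -1, 1; Σd² = 6
ρ = 1 − 6Σd² / [n(n²−1)] = 1 − 6×6 / (8×63) = 1 − 36/504 ≈ 0.9286

0.9286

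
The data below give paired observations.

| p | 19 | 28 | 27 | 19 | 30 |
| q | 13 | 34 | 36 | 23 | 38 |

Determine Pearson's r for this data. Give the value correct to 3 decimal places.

n = 5, Σp = 123, Σq = 144, Σp² = 3135, Σq² = 4594, Σpq = 3748
nΣpq − ΣpΣq = 18740 − 17712 = 1028
nΣp² − (Σp)² = 15675 − 15129 = 546; nΣq² − (Σq)² = 22970 − 20736 = 2234
r = 1028 / √(546 × 2234) = 1028 / 1104.4293 ≈ 0.931

0.931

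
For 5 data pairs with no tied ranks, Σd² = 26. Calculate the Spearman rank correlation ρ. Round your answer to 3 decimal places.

-0.300

ρ = 1 − 6Σd² / [n(n²−1)] = 1 − 6×26 / (5×24)
  = 1 − 156/120 = 1 − 1.3000 ≈ -0.300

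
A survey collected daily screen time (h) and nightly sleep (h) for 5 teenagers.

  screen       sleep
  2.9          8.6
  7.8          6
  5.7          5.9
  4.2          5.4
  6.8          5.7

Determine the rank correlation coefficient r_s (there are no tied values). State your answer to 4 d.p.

Rank screen: 1, 5, 3, 2, 4
Rank sleep: 5, 4, 3, 1, 2
d = rank(screen) − rank(sleep): -4, 1, 0, 1, 2; Σd² = 22
ρ = 1 − 6Σd² / [n(n²−1)] = 1 − 6×22 / (5×24) = 1 − 132/120 ≈ -0.1000

-0.1000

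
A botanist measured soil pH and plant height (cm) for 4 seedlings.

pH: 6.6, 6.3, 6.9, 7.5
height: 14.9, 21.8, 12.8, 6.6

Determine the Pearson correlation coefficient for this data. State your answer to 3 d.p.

-0.974

n = 4, Σx = 27.3, Σy = 56.1, Σx² = 187.11, Σy² = 904.65, Σxy = 373.5
nΣxy − ΣxΣy = 1494 − 1531.53 = -37.53
nΣx² − (Σx)² = 748.44 − 745.29 = 3.15; nΣy² − (Σy)² = 3618.6 − 3147.21 = 471.39
r = -37.53 / √(3.15 × 471.39) = -37.53 / 38.5341 ≈ -0.974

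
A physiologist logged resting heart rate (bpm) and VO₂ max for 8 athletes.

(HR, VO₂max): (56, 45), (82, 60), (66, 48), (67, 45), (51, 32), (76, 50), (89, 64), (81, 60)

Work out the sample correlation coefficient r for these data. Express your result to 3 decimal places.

0.949

n = 8, Σx = 568, Σy = 404, Σx² = 41564, Σy² = 21174, Σxy = 29611
nΣxy − ΣxΣy = 236888 − 229472 = 7416
nΣx² − (Σx)² = 332512 − 322624 = 9888; nΣy² − (Σy)² = 169392 − 163216 = 6176
r = 7416 / √(9888 × 6176) = 7416 / 7814.6201 ≈ 0.949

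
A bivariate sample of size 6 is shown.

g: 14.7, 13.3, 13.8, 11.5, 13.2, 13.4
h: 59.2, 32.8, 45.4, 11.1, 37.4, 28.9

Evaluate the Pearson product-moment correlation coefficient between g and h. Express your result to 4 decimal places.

0.9594

n = 6, Σg = 79.9, Σh = 214.8, Σg² = 1069.47, Σh² = 8998.82, Σgh = 2941.59
nΣgh − ΣgΣh = 17649.54 − 17162.52 = 487.02
nΣg² − (Σg)² = 6416.82 − 6384.01 = 32.81; nΣh² − (Σh)² = 53992.92 − 46139.04 = 7853.88
r = 487.02 / √(32.81 × 7853.88) = 487.02 / 507.6276 ≈ 0.9594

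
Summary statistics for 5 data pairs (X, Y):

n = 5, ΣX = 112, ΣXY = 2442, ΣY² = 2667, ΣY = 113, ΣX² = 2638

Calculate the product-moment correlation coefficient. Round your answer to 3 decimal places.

r = (nΣXY − ΣXΣY) / √[(nΣX² − (ΣX)²)(nΣY² − (ΣY)²)]
Numerator: 5×2442 − 112×113 = -446
Denominator: √[(13190 − 12544)(13335 − 12769)] = √[646 × 566] = 604.6784
r = -446 / 604.6784 ≈ -0.738

-0.738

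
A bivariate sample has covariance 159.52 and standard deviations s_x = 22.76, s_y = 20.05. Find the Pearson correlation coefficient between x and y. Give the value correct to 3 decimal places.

r = Cov(x,y) / (s_x · s_y) = 159.52 / (22.76 × 20.05)
  = 159.52 / 456.3380 ≈ 0.350

0.350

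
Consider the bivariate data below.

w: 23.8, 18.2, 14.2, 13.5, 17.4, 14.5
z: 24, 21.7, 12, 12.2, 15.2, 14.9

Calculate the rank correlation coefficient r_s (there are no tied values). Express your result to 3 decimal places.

0.943

Rank w: 6, 5, 2, 1, 4, 3
Rank z: 6, 5, 1, 2, 4, 3
d = rank(w) − rank(z): 0, 0, 1, -1, 0, 0; Σd² = 2
ρ = 1 − 6Σd² / [n(n²−1)] = 1 − 6×2 / (6×35) = 1 − 12/210 ≈ 0.943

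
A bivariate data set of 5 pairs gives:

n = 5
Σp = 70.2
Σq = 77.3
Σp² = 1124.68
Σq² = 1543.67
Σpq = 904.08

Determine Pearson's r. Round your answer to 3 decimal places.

r = (nΣpq − ΣpΣq) / √[(nΣp² − (Σp)²)(nΣq² − (Σq)²)]
Numerator: 5×904.08 − 70.2×77.3 = -906.06
Denominator: √[(5623.4 − 4928.04)(7718.35 − 5975.29)] = √[695.36 × 1743.06] = 1100.9333
r = -906.06 / 1100.9333 ≈ -0.823

-0.823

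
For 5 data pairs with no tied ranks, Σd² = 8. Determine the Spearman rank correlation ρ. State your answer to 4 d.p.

ρ = 1 − 6Σd² / [n(n²−1)] = 1 − 6×8 / (5×24)
  = 1 − 48/120 = 1 − 0.40000 ≈ 0.6000

0.6000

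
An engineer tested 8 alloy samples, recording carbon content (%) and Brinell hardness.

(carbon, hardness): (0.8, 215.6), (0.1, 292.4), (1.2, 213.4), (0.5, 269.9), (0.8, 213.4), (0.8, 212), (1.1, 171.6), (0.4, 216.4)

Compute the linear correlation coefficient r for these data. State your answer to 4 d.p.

n = 8, Σx = 5.7, Σy = 1804.7, Σx² = 4.99, Σy² = 417125.77, Σxy = 1208.39
nΣxy − ΣxΣy = 9667.12 − 10286.79 = -619.67
nΣx² − (Σx)² = 39.92 − 32.49 = 7.43; nΣy² − (Σy)² = 3337006.16 − 3256942.09 = 80064.07
r = -619.67 / √(7.43 × 80064.07) = -619.67 / 771.2821 ≈ -0.8034

-0.8034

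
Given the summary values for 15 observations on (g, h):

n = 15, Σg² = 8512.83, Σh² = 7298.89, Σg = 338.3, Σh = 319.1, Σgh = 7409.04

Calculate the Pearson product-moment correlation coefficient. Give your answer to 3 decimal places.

0.316

r = (nΣgh − ΣgΣh) / √[(nΣg² − (Σg)²)(nΣh² − (Σh)²)]
Numerator: 15×7409.04 − 338.3×319.1 = 3184.07
Denominator: √[(127692.45 − 114446.89)(109483.35 − 101824.81)] = √[13245.56 × 7658.54] = 10071.8246
r = 3184.07 / 10071.8246 ≈ 0.316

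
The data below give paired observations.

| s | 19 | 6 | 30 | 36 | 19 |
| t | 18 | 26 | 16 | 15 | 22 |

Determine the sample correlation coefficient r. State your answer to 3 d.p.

n = 5, Σs = 110, Σt = 97, Σs² = 2954, Σt² = 1965, Σst = 1936
nΣst − ΣsΣt = 9680 − 10670 = -990
nΣs² − (Σs)² = 14770 − 12100 = 2670; nΣt² − (Σt)² = 9825 − 9409 = 416
r = -990 / √(2670 × 416) = -990 / 1053.9070 ≈ -0.939

-0.939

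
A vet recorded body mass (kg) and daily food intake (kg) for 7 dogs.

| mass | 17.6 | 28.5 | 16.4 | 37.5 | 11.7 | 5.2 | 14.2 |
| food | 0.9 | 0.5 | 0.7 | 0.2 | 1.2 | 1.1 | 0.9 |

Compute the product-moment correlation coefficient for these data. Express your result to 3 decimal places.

-0.942

n = 7, Σx = 131.1, Σy = 5.5, Σx² = 3162.79, Σy² = 5.05, Σxy = 81.61
nΣxy − ΣxΣy = 571.27 − 721.05 = -149.78
nΣx² − (Σx)² = 22139.53 − 17187.21 = 4952.32; nΣy² − (Σy)² = 35.35 − 30.25 = 5.1
r = -149.78 / √(4952.32 × 5.1) = -149.78 / 158.9240 ≈ -0.942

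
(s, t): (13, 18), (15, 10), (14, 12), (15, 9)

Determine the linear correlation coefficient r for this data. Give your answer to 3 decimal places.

-0.972

n = 4, Σs = 57, Σt = 49, Σs² = 815, Σt² = 649, Σst = 687
nΣst − ΣsΣt = 2748 − 2793 = -45
nΣs² − (Σs)² = 3260 − 3249 = 11; nΣt² − (Σt)² = 2596 − 2401 = 195
r = -45 / √(11 × 195) = -45 / 46.3141 ≈ -0.972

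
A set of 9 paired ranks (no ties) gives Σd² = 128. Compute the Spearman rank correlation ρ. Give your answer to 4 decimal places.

-0.0667

ρ = 1 − 6Σd² / [n(n²−1)] = 1 − 6×128 / (9×80)
  = 1 − 768/720 = 1 − 1.06667 ≈ -0.0667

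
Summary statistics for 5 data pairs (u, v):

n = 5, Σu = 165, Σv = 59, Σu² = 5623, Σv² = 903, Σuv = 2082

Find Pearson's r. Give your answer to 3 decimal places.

r = (nΣuv − ΣuΣv) / √[(nΣu² − (Σu)²)(nΣv² − (Σv)²)]
Numerator: 5×2082 − 165×59 = 675
Denominator: √[(28115 − 27225)(4515 − 3481)] = √[890 × 1034] = 959.3018
r = 675 / 959.3018 ≈ 0.704

0.704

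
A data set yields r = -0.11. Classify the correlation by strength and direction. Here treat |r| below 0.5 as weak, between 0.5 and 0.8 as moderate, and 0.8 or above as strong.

r = -0.11 < 0 so the relationship is negative.
|r| = 0.11, which falls in the weak range.

weak negative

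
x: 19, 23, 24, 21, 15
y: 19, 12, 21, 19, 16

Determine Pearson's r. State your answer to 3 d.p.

n = 5, Σx = 102, Σy = 87, Σx² = 2132, Σy² = 1563, Σxy = 1780
nΣxy − ΣxΣy = 8900 − 8874 = 26
nΣx² − (Σx)² = 10660 − 10404 = 256; nΣy² − (Σy)² = 7815 − 7569 = 246
r = 26 / √(256 × 246) = 26 / 250.9502 ≈ 0.104

0.104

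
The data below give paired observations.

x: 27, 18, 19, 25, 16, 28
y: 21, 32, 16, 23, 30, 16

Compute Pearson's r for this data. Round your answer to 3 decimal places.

n = 6, Σx = 133, Σy = 138, Σx² = 3079, Σy² = 3406, Σxy = 2950
nΣxy − ΣxΣy = 17700 − 18354 = -654
nΣx² − (Σx)² = 18474 − 17689 = 785; nΣy² − (Σy)² = 20436 − 19044 = 1392
r = -654 / √(785 × 1392) = -654 / 1045.3325 ≈ -0.626

-0.626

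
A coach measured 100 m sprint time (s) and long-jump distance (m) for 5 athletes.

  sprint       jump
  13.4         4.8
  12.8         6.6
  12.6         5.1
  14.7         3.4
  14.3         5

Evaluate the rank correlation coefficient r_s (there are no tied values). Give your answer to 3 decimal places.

-0.800

Rank sprint: 3, 2, 1, 5, 4
Rank jump: 2, 5, 4, 1, 3
d = rank(sprint) − rank(jump): 1, -3, -3, 4, 1; Σd² = 36
ρ = 1 − 6Σd² / [n(n²−1)] = 1 − 6×36 / (5×24) = 1 − 216/120 ≈ -0.800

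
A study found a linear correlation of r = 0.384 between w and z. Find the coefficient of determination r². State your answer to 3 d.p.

r² = (0.384)² = 0.147

0.147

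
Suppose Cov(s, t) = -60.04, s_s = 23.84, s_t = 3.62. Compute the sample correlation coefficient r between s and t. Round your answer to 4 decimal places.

r = Cov(s,t) / (s_s · s_t) = -60.04 / (23.84 × 3.62)
  = -60.04 / 86.3008 ≈ -0.6957

-0.6957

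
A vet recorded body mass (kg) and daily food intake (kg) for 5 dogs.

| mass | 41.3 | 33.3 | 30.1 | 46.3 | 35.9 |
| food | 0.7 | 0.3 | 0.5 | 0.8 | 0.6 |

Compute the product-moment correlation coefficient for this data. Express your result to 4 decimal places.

n = 5, Σx = 186.9, Σy = 2.9, Σx² = 7153.09, Σy² = 1.83, Σxy = 112.53
nΣxy − ΣxΣy = 562.65 − 542.01 = 20.64
nΣx² − (Σx)² = 35765.45 − 34931.61 = 833.84; nΣy² − (Σy)² = 9.15 − 8.41 = 0.74
r = 20.64 / √(833.84 × 0.74) = 20.64 / 24.8403 ≈ 0.8309

0.8309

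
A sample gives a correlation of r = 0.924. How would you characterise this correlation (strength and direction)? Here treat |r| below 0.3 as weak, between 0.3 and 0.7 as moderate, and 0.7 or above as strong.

r = 0.924 > 0 so the relationship is positive.
|r| = 0.924, which falls in the strong range.

strong positive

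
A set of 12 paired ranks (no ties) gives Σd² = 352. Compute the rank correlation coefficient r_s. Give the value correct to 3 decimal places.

ρ = 1 − 6Σd² / [n(n²−1)] = 1 − 6×352 / (12×143)
  = 1 − 2112/1716 = 1 − 1.2308 ≈ -0.231

-0.231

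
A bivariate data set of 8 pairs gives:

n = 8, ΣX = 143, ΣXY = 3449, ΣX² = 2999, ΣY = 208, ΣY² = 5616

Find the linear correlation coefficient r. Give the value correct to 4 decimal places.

r = (nΣXY − ΣXΣY) / √[(nΣX² − (ΣX)²)(nΣY² − (ΣY)²)]
Numerator: 8×3449 − 143×208 = -2152
Denominator: √[(23992 − 20449)(44928 − 43264)] = √[3543 × 1664] = 2428.0758
r = -2152 / 2428.0758 ≈ -0.8863

-0.8863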